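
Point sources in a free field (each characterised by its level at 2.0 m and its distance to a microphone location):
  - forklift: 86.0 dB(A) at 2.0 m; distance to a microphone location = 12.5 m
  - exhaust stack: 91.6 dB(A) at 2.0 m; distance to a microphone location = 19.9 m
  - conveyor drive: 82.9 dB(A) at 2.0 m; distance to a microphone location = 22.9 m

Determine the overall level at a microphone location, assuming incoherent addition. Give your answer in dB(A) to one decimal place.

74.2 dB(A)

First find each source's level at the receiver (point-source: −20·log₁₀(r/r_ref)), then combine on an intensity basis.
forklift: 86.0 − 20·log₁₀(12.5/2.0) = 86.0 − 15.92 = 70.08 dB(A).
exhaust stack: 91.6 − 20·log₁₀(19.9/2.0) = 91.6 − 19.96 = 71.64 dB(A).
conveyor drive: 82.9 − 20·log₁₀(22.9/2.0) = 82.9 − 21.18 = 61.72 dB(A).
Σ 10^(L/10) = 2.628e+07 → L_total = 10·log₁₀(2.628e+07) = 74.20 dB(A).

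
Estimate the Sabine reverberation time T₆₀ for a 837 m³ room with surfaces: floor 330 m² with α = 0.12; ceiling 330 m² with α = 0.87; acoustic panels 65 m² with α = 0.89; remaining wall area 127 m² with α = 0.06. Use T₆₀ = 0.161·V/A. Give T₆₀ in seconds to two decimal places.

0.34 s

A = Σ Sᵢαᵢ = 330·0.12 + 330·0.87 + 65·0.89 + 127·0.06 = 392.17 m².
T₆₀ = 0.161 × 837 / 392.17 = 0.344 s.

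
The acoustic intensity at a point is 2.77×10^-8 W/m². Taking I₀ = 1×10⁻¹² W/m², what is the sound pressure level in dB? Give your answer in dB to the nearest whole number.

L = 10·log₁₀(I/I₀) = 10·log₁₀(2.77×10^-8/10⁻¹²) = 10·log₁₀(2.77×10^4).
L = 10·(0.4425 + 4) = 44.42 dB.

44 dB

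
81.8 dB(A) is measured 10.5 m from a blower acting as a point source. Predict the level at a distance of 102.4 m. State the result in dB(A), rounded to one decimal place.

Spherical spreading from a point source gives a 20·log₁₀(r₂/r₁) drop.
L₂ = 81.8 − 20·log₁₀(102.4/10.5) = 81.8 − 19.782 = 62.02 dB(A).

62.0 dB(A)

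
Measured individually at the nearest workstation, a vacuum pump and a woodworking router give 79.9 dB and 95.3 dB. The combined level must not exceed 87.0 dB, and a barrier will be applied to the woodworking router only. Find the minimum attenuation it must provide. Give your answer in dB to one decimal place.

9.2 dB

The untreated sources together contribute 10^(79.9/10) = 9.772e+07, i.e. 79.90 dB.
The limit corresponds to 10^(87.0/10) = 5.012e+08; subtracting the fixed part leaves 4.035e+08 for the woodworking router, i.e. 86.06 dB.
So the woodworking router must be reduced from 95.3 to 86.06 dB: IL = 9.24 dB.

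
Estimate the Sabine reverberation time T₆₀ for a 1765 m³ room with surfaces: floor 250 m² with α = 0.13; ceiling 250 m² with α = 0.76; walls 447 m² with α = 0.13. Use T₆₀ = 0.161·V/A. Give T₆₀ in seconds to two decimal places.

1.01 s

Summing Sᵢαᵢ: 250·0.13 + 250·0.76 + 447·0.13 = 280.61 m².
T₆₀ = 0.161·V/A = 0.161·1765/280.61 = 1.013 s.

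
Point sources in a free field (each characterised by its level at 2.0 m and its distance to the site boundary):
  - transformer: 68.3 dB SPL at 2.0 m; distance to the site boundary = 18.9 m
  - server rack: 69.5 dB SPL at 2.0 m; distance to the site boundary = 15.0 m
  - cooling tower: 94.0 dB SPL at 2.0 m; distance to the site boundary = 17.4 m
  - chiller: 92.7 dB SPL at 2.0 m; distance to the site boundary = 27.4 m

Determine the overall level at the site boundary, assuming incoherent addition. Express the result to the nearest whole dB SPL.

First find each source's level at the receiver (point-source: −20·log₁₀(r/r_ref)), then combine on an intensity basis.
transformer: 68.3 − 20·log₁₀(18.9/2.0) = 68.3 − 19.51 = 48.79 dB SPL.
server rack: 69.5 − 20·log₁₀(15.0/2.0) = 69.5 − 17.50 = 52.00 dB SPL.
cooling tower: 94.0 − 20·log₁₀(17.4/2.0) = 94.0 − 18.79 = 75.21 dB SPL.
chiller: 92.7 − 20·log₁₀(27.4/2.0) = 92.7 − 22.73 = 69.97 dB SPL.
Σ 10^(L/10) = 4.334e+07 → L_total = 10·log₁₀(4.334e+07) = 76.37 dB SPL.

76 dB SPL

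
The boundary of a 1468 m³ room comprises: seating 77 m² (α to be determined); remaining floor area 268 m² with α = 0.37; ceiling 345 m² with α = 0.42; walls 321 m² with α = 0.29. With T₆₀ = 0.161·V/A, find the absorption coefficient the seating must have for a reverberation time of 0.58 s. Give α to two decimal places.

0.91

Required total absorption A = 0.161·1468/0.58 = 407.50 m².
Absorption from the other surfaces = 268·0.37 + 345·0.42 + 321·0.29 = 337.15 m², so the seating must supply 70.35 m² over 77 m².
α = 70.35/77 = 0.914.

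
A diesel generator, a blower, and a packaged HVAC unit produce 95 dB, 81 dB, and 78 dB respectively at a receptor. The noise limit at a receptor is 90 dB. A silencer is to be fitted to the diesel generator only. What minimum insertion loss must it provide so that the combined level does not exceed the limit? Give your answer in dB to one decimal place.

5.9 dB

Everything except the diesel generator sums to 10^(81/10) + 10^(78/10) = 1.890e+08 in linear terms, 82.76 dB.
To meet 90 dB overall, the treated diesel generator may contribute at most 10^(90/10) − 1.890e+08 = 8.110e+08, i.e. 89.09 dB.
So the diesel generator must be reduced from 95 to 89.09 dB: IL = 5.91 dB.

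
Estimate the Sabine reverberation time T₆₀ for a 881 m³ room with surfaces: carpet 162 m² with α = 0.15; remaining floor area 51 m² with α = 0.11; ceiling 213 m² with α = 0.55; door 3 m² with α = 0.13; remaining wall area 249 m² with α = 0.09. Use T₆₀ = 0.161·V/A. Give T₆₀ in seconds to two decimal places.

0.84 s

A = Σ Sᵢαᵢ = 162·0.15 + 51·0.11 + 213·0.55 + 3·0.13 + 249·0.09 = 169.86 m².
T₆₀ = 0.161 × 881 / 169.86 = 0.835 s.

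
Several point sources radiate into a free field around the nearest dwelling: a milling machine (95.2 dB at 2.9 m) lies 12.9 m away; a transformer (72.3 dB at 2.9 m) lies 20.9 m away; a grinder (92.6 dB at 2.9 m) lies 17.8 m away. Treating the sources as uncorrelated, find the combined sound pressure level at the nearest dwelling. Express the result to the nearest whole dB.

83 dB

Apply inverse-square spreading to bring every level to the receiver, then sum 10^(L/10).
milling machine: 95.2 − 20·log₁₀(12.9/2.9) = 95.2 − 12.96 = 82.24 dB.
transformer: 72.3 − 20·log₁₀(20.9/2.9) = 72.3 − 17.15 = 55.15 dB.
grinder: 92.6 − 20·log₁₀(17.8/2.9) = 92.6 − 15.76 = 76.84 dB.
Σ 10^(L/10) = 2.160e+08 → L_total = 10·log₁₀(2.160e+08) = 83.34 dB.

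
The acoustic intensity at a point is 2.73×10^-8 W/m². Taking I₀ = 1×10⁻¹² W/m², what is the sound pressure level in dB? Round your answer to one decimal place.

44.4 dB

I/I₀ = 2.73×10^-8/10⁻¹² = 2.73×10^4, and L = 10·log₁₀(I/I₀).
L = 10·(0.4362 + 4) = 44.36 dB.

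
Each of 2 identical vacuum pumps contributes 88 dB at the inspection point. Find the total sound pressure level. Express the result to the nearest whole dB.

N identical incoherent sources raise the level by 10·log₁₀ N.
L_total = 88 + 10·log₁₀(2) = 88 + 3.010 = 91.01 dB.

91 dB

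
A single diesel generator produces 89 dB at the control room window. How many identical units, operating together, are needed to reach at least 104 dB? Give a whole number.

The shortfall is 104 − 89 = 15.0 dB, and N units add 10·log₁₀ N, so need 10·log₁₀ N ≥ 15.0.
N ≥ 10^(15.0/10) = 31.623, so N = 32.

32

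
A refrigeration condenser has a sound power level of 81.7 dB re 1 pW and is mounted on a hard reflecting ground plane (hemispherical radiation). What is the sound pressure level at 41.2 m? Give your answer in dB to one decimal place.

41.4 dB

The power spreads over a hemisphere of area 2π·r², so L_p = L_w − 10·log₁₀(2π·r²).
2π·r² = 1.067e+04 m², 10·log₁₀ of that is 40.280 dB.
L_p = 81.7 − 40.280 = 41.42 dB.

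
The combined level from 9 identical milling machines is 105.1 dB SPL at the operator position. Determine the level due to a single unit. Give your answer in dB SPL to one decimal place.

For N identical incoherent sources L_total = L₁ + 10·log₁₀ N, so L₁ = 105.1 − 10·log₁₀(9) = 105.1 − 9.542.

95.6 dB SPL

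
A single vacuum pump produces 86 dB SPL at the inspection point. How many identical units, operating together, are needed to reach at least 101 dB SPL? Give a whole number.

32

Need L₁ + 10·log₁₀ N ≥ 101, i.e. log₁₀ N ≥ 1.50.
N ≥ 10^(15.0/10) = 31.623, so N = 32.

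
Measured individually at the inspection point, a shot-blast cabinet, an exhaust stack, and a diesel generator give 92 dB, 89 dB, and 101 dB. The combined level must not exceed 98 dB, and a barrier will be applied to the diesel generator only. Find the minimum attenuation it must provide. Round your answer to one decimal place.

5.1 dB

Everything except the diesel generator sums to 10^(92/10) + 10^(89/10) = 2.379e+09 in linear terms, 93.76 dB.
To meet 98 dB overall, the treated diesel generator may contribute at most 10^(98/10) − 2.379e+09 = 3.930e+09, i.e. 95.94 dB.
So the diesel generator must be reduced from 101 to 95.94 dB: IL = 5.06 dB.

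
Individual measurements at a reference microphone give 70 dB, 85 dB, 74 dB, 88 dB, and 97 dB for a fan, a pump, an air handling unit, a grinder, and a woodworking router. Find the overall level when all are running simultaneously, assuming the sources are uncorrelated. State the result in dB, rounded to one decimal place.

Incoherent sources combine by intensity addition: L_total = 10·log₁₀(Σ 10^(L_i/10)).
Σ 10^(L/10) = 10^(70/10) + 10^(85/10) + 10^(74/10) + 10^(88/10) + 10^(97/10) = 5.994e+09.
L_total = 10·log₁₀(5.994e+09) = 97.78 dB.

97.8 dB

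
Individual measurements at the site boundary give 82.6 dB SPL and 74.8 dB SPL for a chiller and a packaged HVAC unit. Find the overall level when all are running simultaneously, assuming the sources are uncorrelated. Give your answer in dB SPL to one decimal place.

For uncorrelated sources the intensities add, so convert each level to linear form, sum, and take 10·log₁₀ of the total.
Σ 10^(L/10) = 10^(82.6/10) + 10^(74.8/10) = 2.122e+08.
L_total = 10·log₁₀(2.122e+08) = 83.27 dB SPL.

83.3 dB SPL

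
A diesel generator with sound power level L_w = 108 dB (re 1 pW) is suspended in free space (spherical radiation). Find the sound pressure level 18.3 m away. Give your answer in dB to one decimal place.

The power spreads over a sphere of area 4π·r², so L_p = L_w − 10·log₁₀(4π·r²).
4π·r² = 4208 m², 10·log₁₀ of that is 36.241 dB.
L_p = 108 − 36.241 = 71.76 dB.

71.8 dB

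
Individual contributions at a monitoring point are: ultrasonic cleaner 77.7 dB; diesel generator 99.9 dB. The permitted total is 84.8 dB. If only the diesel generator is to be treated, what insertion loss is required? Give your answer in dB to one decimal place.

The untreated sources together contribute 10^(77.7/10) = 5.888e+07, i.e. 77.70 dB.
The limit corresponds to 10^(84.8/10) = 3.020e+08; subtracting the fixed part leaves 2.431e+08 for the diesel generator, i.e. 83.86 dB.
Required insertion loss = 99.9 − 83.86 = 16.04 dB.

16.0 dB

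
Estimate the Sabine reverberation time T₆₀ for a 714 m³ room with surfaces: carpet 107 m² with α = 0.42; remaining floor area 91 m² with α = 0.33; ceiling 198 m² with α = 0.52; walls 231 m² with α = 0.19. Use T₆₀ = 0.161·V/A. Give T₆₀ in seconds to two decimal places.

0.52 s

Total absorption A = 107·0.42 + 91·0.33 + 198·0.52 + 231·0.19 = 221.82 m² sabins.
T₆₀ = 0.161 × 714 / 221.82 = 0.518 s.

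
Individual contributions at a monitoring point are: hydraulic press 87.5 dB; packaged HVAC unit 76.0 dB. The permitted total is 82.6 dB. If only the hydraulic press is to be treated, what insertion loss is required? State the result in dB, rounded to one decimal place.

The untreated sources together contribute 10^(76.0/10) = 3.981e+07, i.e. 76.00 dB.
To meet 82.6 dB overall, the treated hydraulic press may contribute at most 10^(82.6/10) − 3.981e+07 = 1.422e+08, i.e. 81.53 dB.
Required insertion loss = 87.5 − 81.53 = 5.97 dB.

6.0 dB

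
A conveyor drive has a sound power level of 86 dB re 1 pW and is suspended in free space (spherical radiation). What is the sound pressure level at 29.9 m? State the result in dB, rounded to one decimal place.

45.5 dB

Free-field spherical radiation: L_p = L_w − 10·log₁₀(4π·r²), r = 29.9 m.
4π·r² = 1.123e+04 m², 10·log₁₀ of that is 40.506 dB.
L_p = 86 − 40.506 = 45.49 dB.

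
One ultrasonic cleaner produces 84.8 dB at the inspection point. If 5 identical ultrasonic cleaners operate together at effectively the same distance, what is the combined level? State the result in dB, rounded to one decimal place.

L_total = L₁ + 10·log₁₀ N for N identical incoherent sources.
L_total = 84.8 + 10·log₁₀(5) = 84.8 + 6.990 = 91.79 dB.

91.8 dB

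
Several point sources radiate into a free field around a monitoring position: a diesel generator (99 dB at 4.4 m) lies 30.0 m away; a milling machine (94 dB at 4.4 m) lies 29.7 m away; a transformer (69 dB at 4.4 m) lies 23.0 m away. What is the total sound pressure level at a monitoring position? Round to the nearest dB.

84 dB

Apply inverse-square spreading to bring every level to the receiver, then sum 10^(L/10).
diesel generator: 99 − 20·log₁₀(30.0/4.4) = 99 − 16.67 = 82.33 dB.
milling machine: 94 − 20·log₁₀(29.7/4.4) = 94 − 16.59 = 77.41 dB.
transformer: 69 − 20·log₁₀(23.0/4.4) = 69 − 14.37 = 54.63 dB.
Σ 10^(L/10) = 2.263e+08 → L_total = 10·log₁₀(2.263e+08) = 83.55 dB.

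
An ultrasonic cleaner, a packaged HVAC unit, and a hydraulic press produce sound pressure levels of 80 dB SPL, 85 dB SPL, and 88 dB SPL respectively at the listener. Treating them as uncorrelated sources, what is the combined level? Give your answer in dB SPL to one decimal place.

90.2 dB SPL

For uncorrelated sources the intensities add, so convert each level to linear form, sum, and take 10·log₁₀ of the total.
Σ 10^(L/10) = 10^(80/10) + 10^(85/10) + 10^(88/10) = 1.047e+09.
L_total = 10·log₁₀(1.047e+09) = 90.20 dB SPL.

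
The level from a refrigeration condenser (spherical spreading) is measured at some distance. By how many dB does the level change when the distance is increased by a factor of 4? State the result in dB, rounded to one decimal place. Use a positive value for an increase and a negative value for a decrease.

Point-source spreading: ΔL = −20·log₁₀(r₂/r₁).
ΔL = −20·log₁₀(4) = -12.04 dB.

-12.0 dB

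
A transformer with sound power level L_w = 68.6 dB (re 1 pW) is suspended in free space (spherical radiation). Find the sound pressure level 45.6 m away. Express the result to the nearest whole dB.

24 dB

Free-field spherical radiation: L_p = L_w − 10·log₁₀(4π·r²), r = 45.6 m.
4π·r² = 2.613e+04 m², 10·log₁₀ of that is 44.171 dB.
L_p = 68.6 − 44.171 = 24.43 dB.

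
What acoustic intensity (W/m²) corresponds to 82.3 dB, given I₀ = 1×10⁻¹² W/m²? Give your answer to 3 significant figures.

I/I₀ = 10^(82.3/10) = 1.698e+08, so I = 1.698e+08 × 10⁻¹² W/m².

0.000170 W/m²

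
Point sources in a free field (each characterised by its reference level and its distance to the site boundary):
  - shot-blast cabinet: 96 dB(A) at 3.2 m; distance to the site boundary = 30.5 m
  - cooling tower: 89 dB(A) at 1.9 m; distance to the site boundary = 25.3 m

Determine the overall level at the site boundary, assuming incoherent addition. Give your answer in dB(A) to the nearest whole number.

Apply inverse-square spreading to bring every level to the receiver, then sum 10^(L/10).
shot-blast cabinet: 96 − 20·log₁₀(30.5/3.2) = 96 − 19.58 = 76.42 dB(A).
cooling tower: 89 − 20·log₁₀(25.3/1.9) = 89 − 22.49 = 66.51 dB(A).
Σ 10^(L/10) = 4.830e+07 → L_total = 10·log₁₀(4.830e+07) = 76.84 dB(A).

77 dB(A)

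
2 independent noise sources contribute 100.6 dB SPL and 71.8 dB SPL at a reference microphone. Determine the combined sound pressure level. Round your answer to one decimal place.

100.6 dB SPL

Incoherent sources combine by intensity addition: L_total = 10·log₁₀(Σ 10^(L_i/10)).
Σ 10^(L/10) = 10^(100.6/10) + 10^(71.8/10) = 1.150e+10.
L_total = 10·log₁₀(1.150e+10) = 100.61 dB SPL.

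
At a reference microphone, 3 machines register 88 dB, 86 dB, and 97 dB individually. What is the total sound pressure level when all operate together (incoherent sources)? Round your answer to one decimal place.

For uncorrelated sources the intensities add, so convert each level to linear form, sum, and take 10·log₁₀ of the total.
Σ 10^(L/10) = 10^(88/10) + 10^(86/10) + 10^(97/10) = 6.041e+09.
L_total = 10·log₁₀(6.041e+09) = 97.81 dB.

97.8 dB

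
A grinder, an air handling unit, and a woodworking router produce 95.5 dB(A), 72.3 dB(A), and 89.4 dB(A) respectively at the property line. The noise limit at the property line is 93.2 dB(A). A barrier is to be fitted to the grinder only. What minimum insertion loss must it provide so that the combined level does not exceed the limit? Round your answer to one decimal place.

Everything except the grinder sums to 10^(72.3/10) + 10^(89.4/10) = 8.879e+08 in linear terms, 89.48 dB(A).
To meet 93.2 dB(A) overall, the treated grinder may contribute at most 10^(93.2/10) − 8.879e+08 = 1.201e+09, i.e. 90.80 dB(A).
Required insertion loss = 95.5 − 90.80 = 4.70 dB.

4.7 dB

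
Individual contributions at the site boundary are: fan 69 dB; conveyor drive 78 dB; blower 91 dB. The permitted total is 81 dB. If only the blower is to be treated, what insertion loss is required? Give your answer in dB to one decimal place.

Fixed contribution from the other sources: Σ 10^(L/10) = 10^(69/10) + 10^(78/10) = 7.104e+07 (78.51 dB).
To meet 81 dB overall, the treated blower may contribute at most 10^(81/10) − 7.104e+07 = 5.485e+07, i.e. 77.39 dB.
So the blower must be reduced from 91 to 77.39 dB: IL = 13.61 dB.

13.6 dB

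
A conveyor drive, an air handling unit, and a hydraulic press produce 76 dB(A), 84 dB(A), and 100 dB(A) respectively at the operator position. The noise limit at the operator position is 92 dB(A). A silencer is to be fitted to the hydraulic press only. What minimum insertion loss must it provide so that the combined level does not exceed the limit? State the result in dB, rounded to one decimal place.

Everything except the hydraulic press sums to 10^(76/10) + 10^(84/10) = 2.910e+08 in linear terms, 84.64 dB(A).
The limit corresponds to 10^(92/10) = 1.585e+09; subtracting the fixed part leaves 1.294e+09 for the hydraulic press, i.e. 91.12 dB(A).
So the hydraulic press must be reduced from 100 to 91.12 dB(A): IL = 8.88 dB.

8.9 dB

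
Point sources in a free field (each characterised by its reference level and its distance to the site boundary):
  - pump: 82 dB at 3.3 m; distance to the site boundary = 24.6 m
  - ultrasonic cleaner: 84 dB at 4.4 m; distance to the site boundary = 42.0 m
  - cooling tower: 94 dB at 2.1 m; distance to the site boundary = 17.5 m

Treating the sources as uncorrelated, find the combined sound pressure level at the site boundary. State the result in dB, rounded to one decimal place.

First find each source's level at the receiver (point-source: −20·log₁₀(r/r_ref)), then combine on an intensity basis.
pump: 82 − 20·log₁₀(24.6/3.3) = 82 − 17.45 = 64.55 dB.
ultrasonic cleaner: 84 − 20·log₁₀(42.0/4.4) = 84 − 19.60 = 64.40 dB.
cooling tower: 94 − 20·log₁₀(17.5/2.1) = 94 − 18.42 = 75.58 dB.
Σ 10^(L/10) = 4.178e+07 → L_total = 10·log₁₀(4.178e+07) = 76.21 dB.

76.2 dB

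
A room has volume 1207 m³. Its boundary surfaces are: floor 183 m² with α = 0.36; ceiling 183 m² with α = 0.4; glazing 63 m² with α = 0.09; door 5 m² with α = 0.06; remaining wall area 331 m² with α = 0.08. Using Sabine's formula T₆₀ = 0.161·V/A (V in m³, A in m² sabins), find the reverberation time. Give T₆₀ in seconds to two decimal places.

1.13 s

Summing Sᵢαᵢ: 183·0.36 + 183·0.4 + 63·0.09 + 5·0.06 + 331·0.08 = 171.53 m².
T₆₀ = 0.161·V/A = 0.161·1207/171.53 = 1.133 s.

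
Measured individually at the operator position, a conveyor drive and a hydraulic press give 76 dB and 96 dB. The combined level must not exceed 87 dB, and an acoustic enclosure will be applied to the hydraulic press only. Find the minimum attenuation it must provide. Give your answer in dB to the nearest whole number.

Fixed contribution from the other source: Σ 10^(L/10) = 10^(76/10) = 3.981e+07 (76.00 dB).
To meet 87 dB overall, the treated hydraulic press may contribute at most 10^(87/10) − 3.981e+07 = 4.614e+08, i.e. 86.64 dB.
So the hydraulic press must be reduced from 96 to 86.64 dB: IL = 9.36 dB.

9 dB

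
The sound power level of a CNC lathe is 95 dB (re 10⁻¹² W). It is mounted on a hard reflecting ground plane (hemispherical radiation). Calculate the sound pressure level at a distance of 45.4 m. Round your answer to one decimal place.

Free-field hemispherical radiation: L_p = L_w − 10·log₁₀(2π·r²), r = 45.4 m.
2π·r² = 1.295e+04 m², 10·log₁₀ of that is 41.123 dB.
L_p = 95 − 41.123 = 53.88 dB.

53.9 dB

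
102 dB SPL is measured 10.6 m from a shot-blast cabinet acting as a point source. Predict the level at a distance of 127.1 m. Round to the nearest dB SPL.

80 dB SPL

Point-source attenuation: ΔL = 20·log₁₀(r₂/r₁) = 20·log₁₀(127.1/10.6) = 21.577 dB.
L₂ = 102 − 20·log₁₀(127.1/10.6) = 102 − 21.577 = 80.42 dB SPL.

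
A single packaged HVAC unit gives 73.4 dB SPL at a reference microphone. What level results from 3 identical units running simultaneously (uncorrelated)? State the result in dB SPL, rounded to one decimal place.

N identical incoherent sources raise the level by 10·log₁₀ N.
L_total = 73.4 + 10·log₁₀(3) = 73.4 + 4.771 = 78.17 dB SPL.

78.2 dB SPL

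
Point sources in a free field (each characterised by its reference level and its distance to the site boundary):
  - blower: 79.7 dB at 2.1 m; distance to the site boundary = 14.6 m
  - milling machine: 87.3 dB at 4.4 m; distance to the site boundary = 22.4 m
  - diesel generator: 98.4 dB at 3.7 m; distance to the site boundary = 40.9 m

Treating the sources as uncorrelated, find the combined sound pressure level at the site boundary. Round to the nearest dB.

Propagate each source to the receiver with L = L_ref − 20·log₁₀(r/r_ref), then add intensities.
blower: 79.7 − 20·log₁₀(14.6/2.1) = 79.7 − 16.84 = 62.86 dB.
milling machine: 87.3 − 20·log₁₀(22.4/4.4) = 87.3 − 14.14 = 73.16 dB.
diesel generator: 98.4 − 20·log₁₀(40.9/3.7) = 98.4 − 20.87 = 77.53 dB.
Σ 10^(L/10) = 7.927e+07 → L_total = 10·log₁₀(7.927e+07) = 78.99 dB.

79 dB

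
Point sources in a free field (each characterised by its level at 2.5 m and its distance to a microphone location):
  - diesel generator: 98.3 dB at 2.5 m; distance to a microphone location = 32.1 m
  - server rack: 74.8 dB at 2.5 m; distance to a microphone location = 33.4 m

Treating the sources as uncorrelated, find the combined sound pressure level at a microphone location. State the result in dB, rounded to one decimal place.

76.1 dB

First find each source's level at the receiver (point-source: −20·log₁₀(r/r_ref)), then combine on an intensity basis.
diesel generator: 98.3 − 20·log₁₀(32.1/2.5) = 98.3 − 22.17 = 76.13 dB.
server rack: 74.8 − 20·log₁₀(33.4/2.5) = 74.8 − 22.52 = 52.28 dB.
Σ 10^(L/10) = 4.118e+07 → L_total = 10·log₁₀(4.118e+07) = 76.15 dB.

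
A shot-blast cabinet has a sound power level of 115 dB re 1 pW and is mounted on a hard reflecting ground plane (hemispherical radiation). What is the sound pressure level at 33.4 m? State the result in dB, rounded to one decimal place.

The power spreads over a hemisphere of area 2π·r², so L_p = L_w − 10·log₁₀(2π·r²).
2π·r² = 7009 m², 10·log₁₀ of that is 38.457 dB.
L_p = 115 − 38.457 = 76.54 dB.

76.5 dB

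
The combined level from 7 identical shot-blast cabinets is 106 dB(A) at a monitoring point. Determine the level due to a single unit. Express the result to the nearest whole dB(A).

98 dB(A)

For N identical incoherent sources L_total = L₁ + 10·log₁₀ N, so L₁ = 106 − 10·log₁₀(7) = 106 − 8.451.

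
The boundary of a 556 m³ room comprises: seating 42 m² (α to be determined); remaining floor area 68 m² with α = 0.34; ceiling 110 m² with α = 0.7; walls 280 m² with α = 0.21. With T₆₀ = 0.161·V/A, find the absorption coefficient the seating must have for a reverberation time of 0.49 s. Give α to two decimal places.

From T₆₀ = 0.161·V/A, the target T₆₀ = 0.49 s needs A = 0.161·556/0.49 = 182.69 m².
Absorption from the other surfaces = 68·0.34 + 110·0.7 + 280·0.21 = 158.92 m², so the seating must supply 23.77 m² over 42 m².
α = 23.77/42 = 0.566.

0.57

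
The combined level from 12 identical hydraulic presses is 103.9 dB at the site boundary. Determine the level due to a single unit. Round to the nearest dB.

93 dB

For N identical incoherent sources L_total = L₁ + 10·log₁₀ N, so L₁ = 103.9 − 10·log₁₀(12) = 103.9 − 10.792.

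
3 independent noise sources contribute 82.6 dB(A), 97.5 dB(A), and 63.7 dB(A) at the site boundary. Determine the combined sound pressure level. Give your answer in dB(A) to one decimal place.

97.6 dB(A)

For uncorrelated sources the intensities add, so convert each level to linear form, sum, and take 10·log₁₀ of the total.
Σ 10^(L/10) = 10^(82.6/10) + 10^(97.5/10) + 10^(63.7/10) = 5.808e+09.
L_total = 10·log₁₀(5.808e+09) = 97.64 dB(A).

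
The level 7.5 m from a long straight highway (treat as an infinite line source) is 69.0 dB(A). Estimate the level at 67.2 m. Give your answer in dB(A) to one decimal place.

Cylindrical spreading from a line source gives a 10·log₁₀(r₂/r₁) drop.
L₂ = 69.0 − 10·log₁₀(67.2/7.5) = 69.0 − 9.523 = 59.48 dB(A).

59.5 dB(A)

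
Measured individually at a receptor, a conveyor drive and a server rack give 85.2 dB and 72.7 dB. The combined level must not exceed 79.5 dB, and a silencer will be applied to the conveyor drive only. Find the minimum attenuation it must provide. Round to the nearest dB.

Everything except the conveyor drive sums to 10^(72.7/10) = 1.862e+07 in linear terms, 72.70 dB.
To meet 79.5 dB overall, the treated conveyor drive may contribute at most 10^(79.5/10) − 1.862e+07 = 7.050e+07, i.e. 78.48 dB.
So the conveyor drive must be reduced from 85.2 to 78.48 dB: IL = 6.72 dB.

7 dB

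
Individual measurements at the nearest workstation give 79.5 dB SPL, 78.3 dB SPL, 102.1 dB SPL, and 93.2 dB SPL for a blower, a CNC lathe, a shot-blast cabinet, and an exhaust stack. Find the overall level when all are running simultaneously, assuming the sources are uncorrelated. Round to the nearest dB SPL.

103 dB SPL

Incoherent sources combine by intensity addition: L_total = 10·log₁₀(Σ 10^(L_i/10)).
Σ 10^(L/10) = 10^(79.5/10) + 10^(78.3/10) + 10^(102.1/10) + 10^(93.2/10) = 1.846e+10.
L_total = 10·log₁₀(1.846e+10) = 102.66 dB SPL.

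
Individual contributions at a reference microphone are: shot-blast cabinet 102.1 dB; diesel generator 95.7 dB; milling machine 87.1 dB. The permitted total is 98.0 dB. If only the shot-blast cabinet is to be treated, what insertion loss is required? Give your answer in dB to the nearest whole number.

9 dB

The untreated sources together contribute 10^(95.7/10) + 10^(87.1/10) = 4.228e+09, i.e. 96.26 dB.
The limit corresponds to 10^(98.0/10) = 6.310e+09; subtracting the fixed part leaves 2.081e+09 for the shot-blast cabinet, i.e. 93.18 dB.
Required insertion loss = 102.1 − 93.18 = 8.92 dB.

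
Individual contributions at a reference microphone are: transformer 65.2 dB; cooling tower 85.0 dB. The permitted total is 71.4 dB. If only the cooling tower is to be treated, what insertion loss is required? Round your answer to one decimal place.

14.8 dB

Everything except the cooling tower sums to 10^(65.2/10) = 3.311e+06 in linear terms, 65.20 dB.
The limit corresponds to 10^(71.4/10) = 1.380e+07; subtracting the fixed part leaves 1.049e+07 for the cooling tower, i.e. 70.21 dB.
So the cooling tower must be reduced from 85.0 to 70.21 dB: IL = 14.79 dB.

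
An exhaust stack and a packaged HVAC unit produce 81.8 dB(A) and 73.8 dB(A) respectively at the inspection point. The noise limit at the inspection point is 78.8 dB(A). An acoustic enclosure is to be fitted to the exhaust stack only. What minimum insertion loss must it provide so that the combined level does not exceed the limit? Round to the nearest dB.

5 dB

The untreated sources together contribute 10^(73.8/10) = 2.399e+07, i.e. 73.80 dB(A).
The limit corresponds to 10^(78.8/10) = 7.586e+07; subtracting the fixed part leaves 5.187e+07 for the exhaust stack, i.e. 77.15 dB(A).
So the exhaust stack must be reduced from 81.8 to 77.15 dB(A): IL = 4.65 dB.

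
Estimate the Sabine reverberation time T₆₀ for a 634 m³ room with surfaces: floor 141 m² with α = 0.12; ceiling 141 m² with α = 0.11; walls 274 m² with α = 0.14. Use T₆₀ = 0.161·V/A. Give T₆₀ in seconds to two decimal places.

Total absorption A = 141·0.12 + 141·0.11 + 274·0.14 = 70.79 m² sabins.
T₆₀ = 0.161 × 634 / 70.79 = 1.442 s.

1.44 s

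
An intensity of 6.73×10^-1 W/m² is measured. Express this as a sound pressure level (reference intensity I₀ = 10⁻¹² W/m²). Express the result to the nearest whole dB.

Dividing by I₀ shifts the exponent by 12: I/I₀ = 6.73×10^11.
L = 10·(0.8280 + 11) = 118.28 dB.

118 dB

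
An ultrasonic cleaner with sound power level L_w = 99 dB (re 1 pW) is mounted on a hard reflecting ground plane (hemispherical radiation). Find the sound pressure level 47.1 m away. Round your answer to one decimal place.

57.6 dB

The power spreads over a hemisphere of area 2π·r², so L_p = L_w − 10·log₁₀(2π·r²).
2π·r² = 1.394e+04 m², 10·log₁₀ of that is 41.442 dB.
L_p = 99 − 41.442 = 57.56 dB.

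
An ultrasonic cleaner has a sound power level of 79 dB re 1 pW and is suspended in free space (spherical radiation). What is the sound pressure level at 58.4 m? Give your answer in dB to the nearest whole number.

33 dB

L_p = L_w − 10·log₁₀(4π·r²) with r = 58.4 m.
4π·r² = 4.286e+04 m², 10·log₁₀ of that is 46.320 dB.
L_p = 79 − 46.320 = 32.68 dB.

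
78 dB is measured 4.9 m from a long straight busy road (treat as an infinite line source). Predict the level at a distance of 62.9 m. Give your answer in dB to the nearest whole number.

For a line source, L₂ = L₁ − 10·log₁₀(r₂/r₁).
L₂ = 78 − 10·log₁₀(62.9/4.9) = 78 − 11.085 = 66.92 dB.

67 dB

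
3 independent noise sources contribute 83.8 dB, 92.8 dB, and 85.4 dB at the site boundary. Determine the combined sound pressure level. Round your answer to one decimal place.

94.0 dB

For uncorrelated sources the intensities add, so convert each level to linear form, sum, and take 10·log₁₀ of the total.
Σ 10^(L/10) = 10^(83.8/10) + 10^(92.8/10) + 10^(85.4/10) = 2.492e+09.
L_total = 10·log₁₀(2.492e+09) = 93.97 dB.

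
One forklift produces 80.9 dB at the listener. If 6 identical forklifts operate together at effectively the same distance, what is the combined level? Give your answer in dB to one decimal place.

88.7 dB

N identical incoherent sources raise the level by 10·log₁₀ N.
L_total = 80.9 + 10·log₁₀(6) = 80.9 + 7.782 = 88.68 dB.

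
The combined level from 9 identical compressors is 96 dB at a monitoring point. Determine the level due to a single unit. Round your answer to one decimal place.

86.5 dB

9 equal contributions raise the level by 10·log₁₀ 9 = 9.542 dB, so each unit alone gives 96 − 9.542.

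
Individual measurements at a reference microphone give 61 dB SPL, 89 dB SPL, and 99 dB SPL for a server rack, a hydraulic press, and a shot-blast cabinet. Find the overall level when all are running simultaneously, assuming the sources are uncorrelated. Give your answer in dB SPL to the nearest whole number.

For uncorrelated sources the intensities add, so convert each level to linear form, sum, and take 10·log₁₀ of the total.
Σ 10^(L/10) = 10^(61/10) + 10^(89/10) + 10^(99/10) = 8.739e+09.
L_total = 10·log₁₀(8.739e+09) = 99.41 dB SPL.

99 dB SPL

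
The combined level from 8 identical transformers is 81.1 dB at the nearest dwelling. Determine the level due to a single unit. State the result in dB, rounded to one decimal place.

72.1 dB

8 equal contributions raise the level by 10·log₁₀ 8 = 9.031 dB, so each unit alone gives 81.1 − 9.031.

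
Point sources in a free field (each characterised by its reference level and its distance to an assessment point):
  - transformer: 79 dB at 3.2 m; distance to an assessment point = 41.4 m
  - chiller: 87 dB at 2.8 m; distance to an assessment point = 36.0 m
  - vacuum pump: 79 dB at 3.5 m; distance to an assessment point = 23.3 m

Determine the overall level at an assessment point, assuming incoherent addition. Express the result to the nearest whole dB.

67 dB

First find each source's level at the receiver (point-source: −20·log₁₀(r/r_ref)), then combine on an intensity basis.
transformer: 79 − 20·log₁₀(41.4/3.2) = 79 − 22.24 = 56.76 dB.
chiller: 87 − 20·log₁₀(36.0/2.8) = 87 − 22.18 = 64.82 dB.
vacuum pump: 79 − 20·log₁₀(23.3/3.5) = 79 − 16.47 = 62.53 dB.
Σ 10^(L/10) = 5.299e+06 → L_total = 10·log₁₀(5.299e+06) = 67.24 dB.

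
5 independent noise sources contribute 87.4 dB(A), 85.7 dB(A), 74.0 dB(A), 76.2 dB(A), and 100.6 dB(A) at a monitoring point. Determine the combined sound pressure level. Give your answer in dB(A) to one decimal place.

101.0 dB(A)

Incoherent sources combine by intensity addition: L_total = 10·log₁₀(Σ 10^(L_i/10)).
Σ 10^(L/10) = 10^(87.4/10) + 10^(85.7/10) + 10^(74.0/10) + 10^(76.2/10) + 10^(100.6/10) = 1.247e+10.
L_total = 10·log₁₀(1.247e+10) = 100.96 dB(A).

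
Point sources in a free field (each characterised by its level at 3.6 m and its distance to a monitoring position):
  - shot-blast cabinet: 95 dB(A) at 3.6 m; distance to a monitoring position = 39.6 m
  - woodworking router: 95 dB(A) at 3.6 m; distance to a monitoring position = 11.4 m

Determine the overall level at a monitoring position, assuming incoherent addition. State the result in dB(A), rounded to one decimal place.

First find each source's level at the receiver (point-source: −20·log₁₀(r/r_ref)), then combine on an intensity basis.
shot-blast cabinet: 95 − 20·log₁₀(39.6/3.6) = 95 − 20.83 = 74.17 dB(A).
woodworking router: 95 − 20·log₁₀(11.4/3.6) = 95 − 10.01 = 84.99 dB(A).
Σ 10^(L/10) = 3.415e+08 → L_total = 10·log₁₀(3.415e+08) = 85.33 dB(A).

85.3 dB(A)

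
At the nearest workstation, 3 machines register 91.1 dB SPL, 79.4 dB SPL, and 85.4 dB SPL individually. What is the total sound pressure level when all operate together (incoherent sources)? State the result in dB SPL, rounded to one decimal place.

Incoherent sources combine by intensity addition: L_total = 10·log₁₀(Σ 10^(L_i/10)).
Σ 10^(L/10) = 10^(91.1/10) + 10^(79.4/10) + 10^(85.4/10) = 1.722e+09.
L_total = 10·log₁₀(1.722e+09) = 92.36 dB SPL.

92.4 dB SPL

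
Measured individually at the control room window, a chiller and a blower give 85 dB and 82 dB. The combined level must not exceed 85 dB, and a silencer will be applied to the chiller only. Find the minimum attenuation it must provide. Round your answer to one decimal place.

Fixed contribution from the other source: Σ 10^(L/10) = 10^(82/10) = 1.585e+08 (82.00 dB).
To meet 85 dB overall, the treated chiller may contribute at most 10^(85/10) − 1.585e+08 = 1.577e+08, i.e. 81.98 dB.
So the chiller must be reduced from 85 to 81.98 dB: IL = 3.02 dB.

3.0 dB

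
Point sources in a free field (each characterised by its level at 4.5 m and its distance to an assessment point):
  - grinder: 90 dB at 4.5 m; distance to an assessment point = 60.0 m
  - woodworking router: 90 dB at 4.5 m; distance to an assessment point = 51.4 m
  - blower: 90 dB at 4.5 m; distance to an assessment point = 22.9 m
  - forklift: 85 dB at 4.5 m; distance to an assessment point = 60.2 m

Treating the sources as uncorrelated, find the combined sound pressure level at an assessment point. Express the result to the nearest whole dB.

First find each source's level at the receiver (point-source: −20·log₁₀(r/r_ref)), then combine on an intensity basis.
grinder: 90 − 20·log₁₀(60.0/4.5) = 90 − 22.50 = 67.50 dB.
woodworking router: 90 − 20·log₁₀(51.4/4.5) = 90 − 21.16 = 68.84 dB.
blower: 90 − 20·log₁₀(22.9/4.5) = 90 − 14.13 = 75.87 dB.
forklift: 85 − 20·log₁₀(60.2/4.5) = 85 − 22.53 = 62.47 dB.
Σ 10^(L/10) = 5.367e+07 → L_total = 10·log₁₀(5.367e+07) = 77.30 dB.

77 dB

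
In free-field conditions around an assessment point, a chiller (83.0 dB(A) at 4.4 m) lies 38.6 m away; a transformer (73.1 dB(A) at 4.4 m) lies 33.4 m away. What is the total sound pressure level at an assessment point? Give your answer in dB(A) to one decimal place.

Propagate each source to the receiver with L = L_ref − 20·log₁₀(r/r_ref), then add intensities.
chiller: 83.0 − 20·log₁₀(38.6/4.4) = 83.0 − 18.86 = 64.14 dB(A).
transformer: 73.1 − 20·log₁₀(33.4/4.4) = 73.1 − 17.61 = 55.49 dB(A).
Σ 10^(L/10) = 2.947e+06 → L_total = 10·log₁₀(2.947e+06) = 64.69 dB(A).

64.7 dB(A)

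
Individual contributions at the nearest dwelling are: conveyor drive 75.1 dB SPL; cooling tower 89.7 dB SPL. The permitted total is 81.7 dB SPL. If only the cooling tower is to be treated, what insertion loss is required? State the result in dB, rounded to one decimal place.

9.1 dB

The untreated sources together contribute 10^(75.1/10) = 3.236e+07, i.e. 75.10 dB SPL.
The limit corresponds to 10^(81.7/10) = 1.479e+08; subtracting the fixed part leaves 1.156e+08 for the cooling tower, i.e. 80.63 dB SPL.
So the cooling tower must be reduced from 89.7 to 80.63 dB SPL: IL = 9.07 dB.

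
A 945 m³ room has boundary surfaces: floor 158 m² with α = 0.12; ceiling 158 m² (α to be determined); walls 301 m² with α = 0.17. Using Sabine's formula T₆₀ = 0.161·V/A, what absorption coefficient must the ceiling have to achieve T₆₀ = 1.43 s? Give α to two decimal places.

0.23

From T₆₀ = 0.161·V/A, the target T₆₀ = 1.43 s needs A = 0.161·945/1.43 = 106.40 m².
Absorption from the other surfaces = 158·0.12 + 301·0.17 = 70.13 m², so the ceiling must supply 36.27 m² over 158 m².
α = 36.27/158 = 0.230.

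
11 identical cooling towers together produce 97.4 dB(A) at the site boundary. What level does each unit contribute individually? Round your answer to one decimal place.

87.0 dB(A)

Dividing the total intensity by 11 lowers the level by 10·log₁₀ 11 = 10.414 dB: L₁ = 97.4 − 10.414.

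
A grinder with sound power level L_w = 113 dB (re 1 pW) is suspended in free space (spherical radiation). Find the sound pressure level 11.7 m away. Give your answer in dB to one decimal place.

Free-field spherical radiation: L_p = L_w − 10·log₁₀(4π·r²), r = 11.7 m.
4π·r² = 1720 m², 10·log₁₀ of that is 32.356 dB.
L_p = 113 − 32.356 = 80.64 dB.

80.6 dB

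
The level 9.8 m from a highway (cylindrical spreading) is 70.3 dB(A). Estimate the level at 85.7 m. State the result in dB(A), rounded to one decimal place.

Cylindrical spreading from a line source gives a 10·log₁₀(r₂/r₁) drop.
L₂ = 70.3 − 10·log₁₀(85.7/9.8) = 70.3 − 9.418 = 60.88 dB(A).

60.9 dB(A)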